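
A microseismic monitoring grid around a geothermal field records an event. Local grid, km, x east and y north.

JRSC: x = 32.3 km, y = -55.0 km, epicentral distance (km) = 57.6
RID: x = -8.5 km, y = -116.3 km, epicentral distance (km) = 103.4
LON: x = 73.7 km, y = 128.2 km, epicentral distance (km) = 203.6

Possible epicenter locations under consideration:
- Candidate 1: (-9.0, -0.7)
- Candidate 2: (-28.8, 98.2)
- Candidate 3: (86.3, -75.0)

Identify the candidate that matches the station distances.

For each candidate, compare |candidate − station| to the reported distance:
Candidate 1: residuals JRSC 10.6, RID 12.2, LON 50.5 → max 50.5 km
Candidate 2: residuals JRSC 107.3, RID 112.1, LON 96.8 → max 112.1 km
Candidate 3: residuals JRSC 0.0, RID 0.0, LON 0.0 → max 0.0 km
Only Candidate 3 has all residuals ≈ 0.

Candidate 3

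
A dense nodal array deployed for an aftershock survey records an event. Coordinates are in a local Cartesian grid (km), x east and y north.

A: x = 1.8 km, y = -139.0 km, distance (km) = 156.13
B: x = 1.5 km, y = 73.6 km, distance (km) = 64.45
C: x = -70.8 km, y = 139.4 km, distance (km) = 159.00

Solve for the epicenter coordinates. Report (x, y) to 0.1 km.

Circle about each station: (x − 1.8)² + (y + 139.0)² = 156.13²; (x − 1.5)² + (y − 73.6)² = 64.45²; (x + 70.8)² + (y − 139.4)² = 159.00².
Subtracting pairs of circle equations eliminates x²+y² and gives linear equations (the radical axes):
-0.6 x + 425.2 y = 6317.74
-145.2 x + 556.8 y = 4216.34
Solving the 2×2 system: x ≈ 28.1, y ≈ 14.9 km.
Check against A (with the unrounded x, y): √((x − 1.8)²+(y + 139.0)²) = 156.13 ≈ 156.13 km. ✓

(28.1, 14.9)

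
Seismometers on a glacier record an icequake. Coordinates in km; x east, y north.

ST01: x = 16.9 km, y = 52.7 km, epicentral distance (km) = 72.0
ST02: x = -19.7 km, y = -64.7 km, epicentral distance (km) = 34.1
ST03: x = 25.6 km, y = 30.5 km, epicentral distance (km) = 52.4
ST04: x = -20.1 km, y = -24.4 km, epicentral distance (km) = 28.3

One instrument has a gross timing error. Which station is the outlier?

Solve using three stations at a time. Using ST01, ST03, ST04 (subtract circle equations pairwise → linear system) gives (x, y) ≈ (7.6, -18.7).
Distances from that point to each station vs reported:
  ST01: calculated 72.0 vs reported 72.0 → residual 0.0 km
  ST02: calculated 53.5 vs reported 34.1 → residual 19.4 km
  ST03: calculated 52.4 vs reported 52.4 → residual 0.0 km
  ST04: calculated 28.3 vs reported 28.3 → residual 0.0 km
ST01, ST03, ST04 are mutually consistent (residuals ≈ 0); ST02 is off by 19.4 km.

ST02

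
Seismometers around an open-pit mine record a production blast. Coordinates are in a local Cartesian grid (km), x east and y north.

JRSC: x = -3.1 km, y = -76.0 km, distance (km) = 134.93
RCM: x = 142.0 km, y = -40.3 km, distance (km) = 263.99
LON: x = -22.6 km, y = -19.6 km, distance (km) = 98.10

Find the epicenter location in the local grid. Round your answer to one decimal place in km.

x ≈ -120.1 km, y ≈ -8.8 km

Circle about each station: (x + 3.1)² + (y + 76.0)² = 134.93²; (x − 142.0)² + (y + 40.3)² = 263.99²; (x + 22.6)² + (y + 19.6)² = 98.10².
Subtracting pairs of circle equations eliminates x²+y² and gives linear equations (the radical axes):
290.2 x + 71.4 y = -35482.14
-39.0 x + 112.8 y = 3691.80
Solving the 2×2 system: x ≈ -120.1, y ≈ -8.8 km.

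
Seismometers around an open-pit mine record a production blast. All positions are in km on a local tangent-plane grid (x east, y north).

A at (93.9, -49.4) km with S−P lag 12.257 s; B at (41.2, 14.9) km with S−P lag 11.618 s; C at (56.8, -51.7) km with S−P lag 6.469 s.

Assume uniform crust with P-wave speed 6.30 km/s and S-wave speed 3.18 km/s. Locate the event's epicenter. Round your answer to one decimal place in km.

(15.4, -55.1)

Distance from S−P lag: d = Δt · v_P v_S / (v_P − v_S) = Δt · (6.30·3.18)/(6.30−3.18) ≈ 6.4212·Δt.
So d_A = 78.70, d_B = 74.60, d_C = 41.54 km.
Circle about each station: (x − 93.9)² + (y + 49.4)² = 78.70²; (x − 41.2)² + (y − 14.9)² = 74.60²; (x − 56.8)² + (y + 51.7)² = 41.54².
Subtracting the A equation from the B and C equations removes the quadratic terms:
-105.4 x + 128.6 y = -8709.59
-74.2 x − 4.6 y = -890.32
Solving the 2×2 system: x ≈ 15.4, y ≈ -55.1 km.
Check against A (with the unrounded x, y): √((x − 93.9)²+(y + 49.4)²) = 78.69 ≈ 78.70 km. ✓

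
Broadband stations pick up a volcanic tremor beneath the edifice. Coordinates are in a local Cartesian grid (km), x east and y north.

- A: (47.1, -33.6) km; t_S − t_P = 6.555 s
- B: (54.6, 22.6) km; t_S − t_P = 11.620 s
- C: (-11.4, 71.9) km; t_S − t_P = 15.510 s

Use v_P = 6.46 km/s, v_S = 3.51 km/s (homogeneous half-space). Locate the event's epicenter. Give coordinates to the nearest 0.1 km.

x ≈ -1.5 km, y ≈ -46.9 km

Distance from S−P lag: d = Δt · v_P v_S / (v_P − v_S) = Δt · (6.46·3.51)/(6.46−3.51) ≈ 7.6863·Δt.
So d_A = 50.38, d_B = 89.31, d_C = 119.21 km.
Circle about each station: (x − 47.1)² + (y + 33.6)² = 50.38²; (x − 54.6)² + (y − 22.6)² = 89.31²; (x + 11.4)² + (y − 71.9)² = 119.21².
Subtracting the A equation from the B and C equations removes the quadratic terms:
15.0 x + 112.4 y = -5293.58
-117.0 x + 211.0 y = -9720.68
Solving the 2×2 system: x ≈ -1.5, y ≈ -46.9 km.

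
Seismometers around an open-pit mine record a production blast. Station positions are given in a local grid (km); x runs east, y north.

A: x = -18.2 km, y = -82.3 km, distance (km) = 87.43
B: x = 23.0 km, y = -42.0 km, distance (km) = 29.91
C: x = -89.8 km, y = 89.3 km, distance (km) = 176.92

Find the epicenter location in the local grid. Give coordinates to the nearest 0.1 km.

x ≈ 46.5 km, y ≈ -23.5 km

Circle about each station: (x + 18.2)² + (y + 82.3)² = 87.43²; (x − 23.0)² + (y + 42.0)² = 29.91²; (x + 89.8)² + (y − 89.3)² = 176.92².
Subtracting the A equation from the B and C equations removes the quadratic terms:
82.4 x + 80.6 y = 1937.87
-143.2 x + 343.2 y = -14722.68
Solving the 2×2 system: x ≈ 46.5, y ≈ -23.5 km.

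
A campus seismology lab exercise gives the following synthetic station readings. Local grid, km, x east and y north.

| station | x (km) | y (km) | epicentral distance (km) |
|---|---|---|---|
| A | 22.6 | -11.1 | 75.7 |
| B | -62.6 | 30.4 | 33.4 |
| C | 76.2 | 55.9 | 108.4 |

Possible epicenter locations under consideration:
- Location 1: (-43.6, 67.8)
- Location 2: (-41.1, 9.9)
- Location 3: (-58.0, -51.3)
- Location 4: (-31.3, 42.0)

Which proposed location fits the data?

For each candidate, compare |candidate − station| to the reported distance:
Location 1: residuals A 27.3, B 8.5, C 12.0 → max 27.3 km
Location 2: residuals A 8.6, B 3.7, C 17.6 → max 17.6 km
Location 3: residuals A 14.4, B 48.4, C 63.4 → max 63.4 km
Location 4: residuals A 0.0, B 0.0, C 0.0 → max 0.0 km
Only Location 4 has all residuals ≈ 0.

Location 4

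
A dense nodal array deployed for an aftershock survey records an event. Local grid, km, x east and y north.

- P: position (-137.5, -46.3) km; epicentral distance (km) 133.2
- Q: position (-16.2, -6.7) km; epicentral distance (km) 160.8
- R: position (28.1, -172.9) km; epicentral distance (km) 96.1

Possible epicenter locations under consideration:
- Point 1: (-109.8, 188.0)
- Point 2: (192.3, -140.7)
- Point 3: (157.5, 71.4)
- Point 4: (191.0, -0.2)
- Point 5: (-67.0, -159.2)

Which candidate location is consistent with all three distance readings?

Point 5

For each candidate, compare |candidate − station| to the reported distance:
Point 1: residuals P 102.7, Q 55.2, R 290.2 → max 290.2 km
Point 2: residuals P 209.8, Q 87.0, R 71.2 → max 209.8 km
Point 3: residuals P 184.4, Q 29.7, R 180.4 → max 184.4 km
Point 4: residuals P 198.5, Q 46.5, R 141.3 → max 198.5 km
Point 5: residuals P 0.1, Q 0.1, R 0.0 → max 0.1 km
Only Point 5 has all residuals ≈ 0.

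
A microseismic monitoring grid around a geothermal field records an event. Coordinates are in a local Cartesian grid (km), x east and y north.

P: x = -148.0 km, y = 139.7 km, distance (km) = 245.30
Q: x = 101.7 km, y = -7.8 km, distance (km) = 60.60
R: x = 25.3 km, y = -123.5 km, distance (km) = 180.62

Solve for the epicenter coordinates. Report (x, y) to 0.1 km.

Circle about each station: (x + 148.0)² + (y − 139.7)² = 245.30²; (x − 101.7)² + (y + 7.8)² = 60.60²; (x − 25.3)² + (y + 123.5)² = 180.62².
Subtracting pairs of circle equations eliminates x²+y² and gives linear equations (the radical axes):
499.4 x − 295.0 y = 25483.37
346.6 x − 526.4 y = 2020.76
Solving the 2×2 system: x ≈ 79.8, y ≈ 48.7 km.

(79.8, 48.7)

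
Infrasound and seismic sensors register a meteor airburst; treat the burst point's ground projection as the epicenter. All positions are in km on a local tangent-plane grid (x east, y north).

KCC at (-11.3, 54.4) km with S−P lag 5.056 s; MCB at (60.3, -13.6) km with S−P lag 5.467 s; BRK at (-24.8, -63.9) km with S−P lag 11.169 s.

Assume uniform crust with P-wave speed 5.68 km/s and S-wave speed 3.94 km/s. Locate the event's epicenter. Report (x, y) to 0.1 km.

(53.7, 56.4)

Distance from S−P lag: d = Δt · v_P v_S / (v_P − v_S) = Δt · (5.68·3.94)/(5.68−3.94) ≈ 12.8616·Δt.
So d_KCC = 65.03, d_MCB = 70.31, d_BRK = 143.65 km.
Circle about each station: (x + 11.3)² + (y − 54.4)² = 65.03²; (x − 60.3)² + (y + 13.6)² = 70.31²; (x + 24.8)² + (y + 63.9)² = 143.65².
Subtracting pairs of circle equations eliminates x²+y² and gives linear equations (the radical axes):
143.2 x − 136.0 y = 19.40
-27.0 x − 236.6 y = -14795.22
Solving the 2×2 system: x ≈ 53.7, y ≈ 56.4 km.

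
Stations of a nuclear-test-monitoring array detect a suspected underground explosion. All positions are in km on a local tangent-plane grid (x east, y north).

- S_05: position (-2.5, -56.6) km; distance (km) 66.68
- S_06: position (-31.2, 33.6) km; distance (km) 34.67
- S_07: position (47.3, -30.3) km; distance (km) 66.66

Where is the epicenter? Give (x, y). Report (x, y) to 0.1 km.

(-5.8, 10.0)

Circle about each station: (x + 2.5)² + (y + 56.6)² = 66.68²; (x + 31.2)² + (y − 33.6)² = 34.67²; (x − 47.3)² + (y + 30.3)² = 66.66².
Subtracting the S_05 equation from the S_06 and S_07 equations removes the quadratic terms:
-57.4 x + 180.4 y = 2136.80
99.6 x + 52.6 y = -51.76
Solving the 2×2 system: x ≈ -5.8, y ≈ 10.0 km.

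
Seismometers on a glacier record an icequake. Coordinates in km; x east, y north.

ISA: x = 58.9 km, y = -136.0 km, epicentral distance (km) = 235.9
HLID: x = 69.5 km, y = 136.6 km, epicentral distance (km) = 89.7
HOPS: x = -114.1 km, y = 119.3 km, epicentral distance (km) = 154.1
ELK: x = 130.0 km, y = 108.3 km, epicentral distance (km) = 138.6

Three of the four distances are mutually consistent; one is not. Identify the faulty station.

HOPS

Solve using three stations at a time. Using ISA, HLID, ELK (subtract circle equations pairwise → linear system) gives (x, y) ≈ (-7.5, 90.4).
Distances from that point to each station vs reported:
  ISA: calculated 235.9 vs reported 235.9 → residual 0.0 km
  HLID: calculated 89.8 vs reported 89.7 → residual 0.1 km
  HOPS: calculated 110.4 vs reported 154.1 → residual 43.7 km
  ELK: calculated 138.7 vs reported 138.6 → residual 0.1 km
ISA, HLID, ELK are mutually consistent (residuals ≈ 0); HOPS is off by 43.7 km.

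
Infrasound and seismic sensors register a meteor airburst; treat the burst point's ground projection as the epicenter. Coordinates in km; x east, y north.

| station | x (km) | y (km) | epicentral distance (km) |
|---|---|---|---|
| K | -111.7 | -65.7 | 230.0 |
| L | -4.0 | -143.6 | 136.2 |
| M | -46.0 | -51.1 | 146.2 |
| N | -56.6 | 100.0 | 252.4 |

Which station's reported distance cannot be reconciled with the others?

Solve using three stations at a time. Using K, L, N (subtract circle equations pairwise → linear system) gives (x, y) ≈ (117.6, -82.5).
Distances from that point to each station vs reported:
  K: calculated 229.9 vs reported 230.0 → residual 0.1 km
  L: calculated 136.1 vs reported 136.2 → residual 0.1 km
  M: calculated 166.6 vs reported 146.2 → residual 20.4 km
  N: calculated 252.3 vs reported 252.4 → residual 0.1 km
K, L, N are mutually consistent (residuals ≈ 0); M is off by 20.4 km.

M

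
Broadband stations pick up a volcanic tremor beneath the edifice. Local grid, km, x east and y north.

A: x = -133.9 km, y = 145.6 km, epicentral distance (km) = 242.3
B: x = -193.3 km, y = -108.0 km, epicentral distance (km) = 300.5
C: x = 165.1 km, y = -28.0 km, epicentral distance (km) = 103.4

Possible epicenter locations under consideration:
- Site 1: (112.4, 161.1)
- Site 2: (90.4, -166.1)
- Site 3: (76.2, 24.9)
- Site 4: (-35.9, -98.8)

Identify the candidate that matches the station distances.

Site 3

For each candidate, compare |candidate − station| to the reported distance:
Site 1: residuals A 4.5, B 106.8, C 92.9 → max 106.8 km
Site 2: residuals A 141.7, B 10.9, C 53.6 → max 141.7 km
Site 3: residuals A 0.0, B 0.0, C 0.0 → max 0.0 km
Site 4: residuals A 21.0, B 142.8, C 109.7 → max 142.8 km
Only Site 3 has all residuals ≈ 0.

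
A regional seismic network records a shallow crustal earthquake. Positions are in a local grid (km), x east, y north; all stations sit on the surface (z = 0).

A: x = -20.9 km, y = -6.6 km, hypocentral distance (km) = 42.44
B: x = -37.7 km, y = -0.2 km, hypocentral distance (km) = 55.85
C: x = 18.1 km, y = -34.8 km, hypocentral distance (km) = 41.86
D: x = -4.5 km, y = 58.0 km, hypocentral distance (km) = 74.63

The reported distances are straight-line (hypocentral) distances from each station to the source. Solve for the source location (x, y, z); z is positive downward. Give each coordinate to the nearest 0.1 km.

Each station gives a sphere (x−x_i)² + (y−y_i)² + z² = d_i² (stations at z=0).
Subtracting the A sphere from B and C: z² cancels, leaving linear equations in x and y:
-33.6 x + 12.8 y = -377.11
78.0 x − 56.4 y = 1107.17
Solving: x ≈ 7.915, y ≈ -8.684 km (keep extra digits for the depth step; rounded: 7.9, -8.7).
Then from the A sphere: z² = 42.44² − (x + 20.9)² − (y + 6.6)² with x = 7.915, y = -8.684, so z ≈ 31.089 ≈ 31.1 km.

(7.9, -8.7, 31.1)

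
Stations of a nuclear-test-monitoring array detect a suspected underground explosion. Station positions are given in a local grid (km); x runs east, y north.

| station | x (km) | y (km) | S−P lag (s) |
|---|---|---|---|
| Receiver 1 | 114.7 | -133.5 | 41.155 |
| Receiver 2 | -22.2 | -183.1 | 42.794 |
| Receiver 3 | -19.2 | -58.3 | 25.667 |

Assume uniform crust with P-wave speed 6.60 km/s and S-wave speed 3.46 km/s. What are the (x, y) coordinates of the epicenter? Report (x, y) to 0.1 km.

Distance from S−P lag: d = Δt · v_P v_S / (v_P − v_S) = Δt · (6.60·3.46)/(6.60−3.46) ≈ 7.2726·Δt.
So d_Receiver 1 = 299.30, d_Receiver 2 = 311.22, d_Receiver 3 = 186.67 km.
Circle about each station: (x − 114.7)² + (y + 133.5)² = 299.30²; (x + 22.2)² + (y + 183.1)² = 311.22²; (x + 19.2)² + (y + 58.3)² = 186.67².
Subtracting the Receiver 1 equation from the Receiver 2 and Receiver 3 equations removes the quadratic terms:
-273.8 x − 99.2 y = -4237.29
-267.8 x + 150.4 y = 27523.99
Solving the 2×2 system: x ≈ -30.9, y ≈ 128.0 km.
Check against Receiver 1 (with the unrounded x, y): √((x − 114.7)²+(y + 133.5)²) = 299.29 ≈ 299.30 km. ✓

x ≈ -30.9 km, y ≈ 128.0 km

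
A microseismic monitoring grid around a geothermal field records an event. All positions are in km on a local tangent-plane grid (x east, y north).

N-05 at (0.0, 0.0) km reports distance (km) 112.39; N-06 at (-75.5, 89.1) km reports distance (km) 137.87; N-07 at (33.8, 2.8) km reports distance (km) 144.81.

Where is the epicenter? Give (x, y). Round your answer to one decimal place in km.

Circle about each station: x² + y² = 112.39²; (x + 75.5)² + (y − 89.1)² = 137.87²; (x − 33.8)² + (y − 2.8)² = 144.81².
Subtracting the N-05 equation from the N-06 and N-07 equations removes the quadratic terms:
-151.0 x + 178.2 y = 7262.44
67.6 x + 5.6 y = -7188.14
Solving the 2×2 system: x ≈ -102.5, y ≈ -46.1 km.
Check against N-05 (with the unrounded x, y): √(x²+y²) = 112.41 ≈ 112.39 km. ✓

-102.5 km east, -46.1 km north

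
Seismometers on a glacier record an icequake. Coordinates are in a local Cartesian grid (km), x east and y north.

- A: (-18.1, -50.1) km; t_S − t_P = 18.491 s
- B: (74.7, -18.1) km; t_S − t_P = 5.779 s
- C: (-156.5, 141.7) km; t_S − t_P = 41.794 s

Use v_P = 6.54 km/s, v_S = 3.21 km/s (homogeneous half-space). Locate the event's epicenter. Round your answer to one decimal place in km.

(76.3, 18.3)

Distance from S−P lag: d = Δt · v_P v_S / (v_P − v_S) = Δt · (6.54·3.21)/(6.54−3.21) ≈ 6.3043·Δt.
So d_A = 116.57, d_B = 36.43, d_C = 263.48 km.
Circle about each station: (x + 18.1)² + (y + 50.1)² = 116.57²; (x − 74.7)² + (y + 18.1)² = 36.43²; (x + 156.5)² + (y − 141.7)² = 263.48².
Subtracting the A equation from the B and C equations removes the quadratic terms:
185.6 x + 64.0 y = 15331.50
-276.8 x + 383.6 y = -14099.63
Solving the 2×2 system: x ≈ 76.3, y ≈ 18.3 km.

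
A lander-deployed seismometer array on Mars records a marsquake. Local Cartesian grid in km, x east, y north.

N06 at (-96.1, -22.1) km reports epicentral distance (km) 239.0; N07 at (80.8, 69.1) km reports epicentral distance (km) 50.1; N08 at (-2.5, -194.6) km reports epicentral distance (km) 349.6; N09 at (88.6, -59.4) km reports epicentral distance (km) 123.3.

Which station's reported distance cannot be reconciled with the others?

N08

Solve using three stations at a time. Using N06, N07, N09 (subtract circle equations pairwise → linear system) gives (x, y) ≈ (129.5, 57.0).
Distances from that point to each station vs reported:
  N06: calculated 239.0 vs reported 239.0 → residual 0.0 km
  N07: calculated 50.2 vs reported 50.1 → residual 0.1 km
  N08: calculated 284.1 vs reported 349.6 → residual 65.5 km
  N09: calculated 123.3 vs reported 123.3 → residual 0.0 km
N06, N07, N09 are mutually consistent (residuals ≈ 0); N08 is off by 65.5 km.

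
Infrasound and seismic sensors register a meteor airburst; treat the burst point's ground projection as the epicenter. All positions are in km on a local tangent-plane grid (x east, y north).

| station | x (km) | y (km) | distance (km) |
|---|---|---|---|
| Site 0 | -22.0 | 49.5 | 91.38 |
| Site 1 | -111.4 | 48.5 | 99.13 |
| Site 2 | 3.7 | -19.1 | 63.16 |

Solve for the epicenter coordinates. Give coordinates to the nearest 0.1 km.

Circle about each station: (x + 22.0)² + (y − 49.5)² = 91.38²; (x + 111.4)² + (y − 48.5)² = 99.13²; (x − 3.7)² + (y + 19.1)² = 63.16².
Subtracting the Site 0 equation from the Site 1 and Site 2 equations removes the quadratic terms:
-178.8 x − 2.0 y = 10351.51
51.4 x − 137.2 y = 1805.37
Solving the 2×2 system: x ≈ -57.5, y ≈ -34.7 km.

(-57.5, -34.7)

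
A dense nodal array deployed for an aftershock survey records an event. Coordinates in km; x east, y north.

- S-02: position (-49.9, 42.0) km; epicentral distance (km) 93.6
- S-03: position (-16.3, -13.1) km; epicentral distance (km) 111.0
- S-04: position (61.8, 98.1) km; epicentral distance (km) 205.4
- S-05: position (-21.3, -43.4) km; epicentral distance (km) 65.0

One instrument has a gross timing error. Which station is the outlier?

S-03

Solve using three stations at a time. Using S-02, S-04, S-05 (subtract circle equations pairwise → linear system) gives (x, y) ≈ (-86.3, -44.2).
Distances from that point to each station vs reported:
  S-02: calculated 93.6 vs reported 93.6 → residual 0.0 km
  S-03: calculated 76.6 vs reported 111.0 → residual 34.4 km
  S-04: calculated 205.4 vs reported 205.4 → residual 0.0 km
  S-05: calculated 65.0 vs reported 65.0 → residual 0.0 km
S-02, S-04, S-05 are mutually consistent (residuals ≈ 0); S-03 is off by 34.4 km.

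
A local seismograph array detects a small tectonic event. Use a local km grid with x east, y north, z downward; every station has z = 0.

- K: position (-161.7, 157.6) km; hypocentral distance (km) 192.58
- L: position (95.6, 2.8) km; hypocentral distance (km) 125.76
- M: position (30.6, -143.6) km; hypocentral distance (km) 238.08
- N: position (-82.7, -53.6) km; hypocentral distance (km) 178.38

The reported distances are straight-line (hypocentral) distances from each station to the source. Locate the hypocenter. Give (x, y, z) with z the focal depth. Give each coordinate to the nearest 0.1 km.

(14.6, 90.7, 39.1)

Each station gives a sphere (x−x_i)² + (y−y_i)² + z² = d_i² (stations at z=0).
Subtracting the K sphere from L and M: z² cancels, leaving linear equations in x and y:
514.6 x − 309.6 y = -20565.97
384.6 x − 602.4 y = -49022.36
Solving: x ≈ 14.605, y ≈ 90.703 km (keep extra digits for the depth step; rounded: 14.6, 90.7).
Then from the K sphere: z² = 192.58² − (x + 161.7)² − (y − 157.6)² with x = 14.605, y = 90.703, so z ≈ 39.095 ≈ 39.1 km.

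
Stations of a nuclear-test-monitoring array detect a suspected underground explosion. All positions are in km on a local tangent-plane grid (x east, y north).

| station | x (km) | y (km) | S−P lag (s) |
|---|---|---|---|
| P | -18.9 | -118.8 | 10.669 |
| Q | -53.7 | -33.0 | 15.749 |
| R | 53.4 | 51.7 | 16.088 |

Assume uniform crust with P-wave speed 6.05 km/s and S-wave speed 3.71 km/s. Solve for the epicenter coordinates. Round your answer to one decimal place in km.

Distance from S−P lag: d = Δt · v_P v_S / (v_P − v_S) = Δt · (6.05·3.71)/(6.05−3.71) ≈ 9.5921·Δt.
So d_P = 102.34, d_Q = 151.07, d_R = 154.32 km.
Circle about each station: (x + 18.9)² + (y + 118.8)² = 102.34²; (x + 53.7)² + (y + 33.0)² = 151.07²; (x − 53.4)² + (y − 51.7)² = 154.32².
Subtracting pairs of circle equations eliminates x²+y² and gives linear equations (the radical axes):
-69.6 x + 171.6 y = -22846.63
144.6 x + 341.0 y = -22287.39
Solving the 2×2 system: x ≈ 81.7, y ≈ -100.0 km.

81.7 km east, -100.0 km north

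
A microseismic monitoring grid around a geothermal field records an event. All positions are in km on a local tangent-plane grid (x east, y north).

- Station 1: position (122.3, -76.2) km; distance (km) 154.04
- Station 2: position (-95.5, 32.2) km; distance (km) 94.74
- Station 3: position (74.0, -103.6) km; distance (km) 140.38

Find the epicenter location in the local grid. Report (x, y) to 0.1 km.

Circle about each station: (x − 122.3)² + (y + 76.2)² = 154.04²; (x + 95.5)² + (y − 32.2)² = 94.74²; (x − 74.0)² + (y + 103.6)² = 140.38².
Subtracting the Station 1 equation from the Station 2 and Station 3 equations removes the quadratic terms:
-435.6 x + 216.8 y = 4146.01
-96.6 x − 54.8 y = -532.99
Solving the 2×2 system: x ≈ -2.5, y ≈ 14.1 km.

-2.5 km east, 14.1 km north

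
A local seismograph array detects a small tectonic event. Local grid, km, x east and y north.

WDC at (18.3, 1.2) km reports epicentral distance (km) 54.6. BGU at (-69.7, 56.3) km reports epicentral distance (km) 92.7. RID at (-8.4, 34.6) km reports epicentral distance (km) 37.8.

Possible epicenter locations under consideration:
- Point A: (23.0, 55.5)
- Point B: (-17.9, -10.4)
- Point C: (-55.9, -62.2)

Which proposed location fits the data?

Point A

For each candidate, compare |candidate − station| to the reported distance:
Point A: residuals WDC 0.1, BGU 0.0, RID 0.1 → max 0.1 km
Point B: residuals WDC 16.6, BGU 8.2, RID 8.2 → max 16.6 km
Point C: residuals WDC 43.0, BGU 26.6, RID 70.0 → max 70.0 km
Only Point A has all residuals ≈ 0.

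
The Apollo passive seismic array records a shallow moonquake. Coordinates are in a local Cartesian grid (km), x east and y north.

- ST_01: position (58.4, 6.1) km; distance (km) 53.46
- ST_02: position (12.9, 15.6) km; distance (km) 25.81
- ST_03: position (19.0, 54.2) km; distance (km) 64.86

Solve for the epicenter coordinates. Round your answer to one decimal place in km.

(7.3, -9.6)

Circle about each station: (x − 58.4)² + (y − 6.1)² = 53.46²; (x − 12.9)² + (y − 15.6)² = 25.81²; (x − 19.0)² + (y − 54.2)² = 64.86².
Subtracting the ST_01 equation from the ST_02 and ST_03 equations removes the quadratic terms:
-91.0 x + 19.0 y = -846.18
-78.8 x + 96.2 y = -1497.98
Solving the 2×2 system: x ≈ 7.3, y ≈ -9.6 km.
Check against ST_01 (with the unrounded x, y): √((x − 58.4)²+(y − 6.1)²) = 53.46 ≈ 53.46 km. ✓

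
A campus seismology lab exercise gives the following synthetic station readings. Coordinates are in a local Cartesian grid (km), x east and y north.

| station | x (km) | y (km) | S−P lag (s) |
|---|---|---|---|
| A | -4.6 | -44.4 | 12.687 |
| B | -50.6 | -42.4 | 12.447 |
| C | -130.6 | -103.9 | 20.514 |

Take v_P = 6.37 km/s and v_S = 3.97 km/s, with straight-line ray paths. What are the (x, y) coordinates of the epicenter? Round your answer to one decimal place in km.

(-29.2, 87.0)

Distance from S−P lag: d = Δt · v_P v_S / (v_P − v_S) = Δt · (6.37·3.97)/(6.37−3.97) ≈ 10.5370·Δt.
So d_A = 133.68, d_B = 131.15, d_C = 216.16 km.
Circle about each station: (x + 4.6)² + (y + 44.4)² = 133.68²; (x + 50.6)² + (y + 42.4)² = 131.15²; (x + 130.6)² + (y + 103.9)² = 216.16².
Subtracting the A equation from the B and C equations removes the quadratic terms:
-92.0 x + 4.0 y = 3035.62
-252.0 x − 119.0 y = -2995.75
Solving the 2×2 system: x ≈ -29.2, y ≈ 87.0 km.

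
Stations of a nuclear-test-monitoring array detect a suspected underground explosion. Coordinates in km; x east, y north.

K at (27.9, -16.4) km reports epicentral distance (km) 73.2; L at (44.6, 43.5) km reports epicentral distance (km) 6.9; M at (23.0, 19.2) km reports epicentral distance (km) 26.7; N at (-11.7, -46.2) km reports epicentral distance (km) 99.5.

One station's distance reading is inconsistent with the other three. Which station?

K

Solve using three stations at a time. Using L, M, N (subtract circle equations pairwise → linear system) gives (x, y) ≈ (42.8, 37.0).
Distances from that point to each station vs reported:
  K: calculated 55.5 vs reported 73.2 → residual 17.7 km
  L: calculated 6.7 vs reported 6.9 → residual 0.2 km
  M: calculated 26.7 vs reported 26.7 → residual 0.0 km
  N: calculated 99.5 vs reported 99.5 → residual 0.0 km
L, M, N are mutually consistent (residuals ≈ 0); K is off by 17.7 km.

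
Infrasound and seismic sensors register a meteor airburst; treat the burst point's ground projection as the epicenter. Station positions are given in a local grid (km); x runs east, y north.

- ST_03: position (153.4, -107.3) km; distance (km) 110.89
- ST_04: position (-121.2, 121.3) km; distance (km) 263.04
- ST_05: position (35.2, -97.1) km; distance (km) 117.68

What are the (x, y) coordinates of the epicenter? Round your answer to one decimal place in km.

Circle about each station: (x − 153.4)² + (y + 107.3)² = 110.89²; (x + 121.2)² + (y − 121.3)² = 263.04²; (x − 35.2)² + (y + 97.1)² = 117.68².
Subtracting the ST_03 equation from the ST_04 and ST_05 equations removes the quadratic terms:
-549.2 x + 457.2 y = -62535.17
-236.4 x + 20.4 y = -25929.39
Solving the 2×2 system: x ≈ 109.2, y ≈ -5.6 km.

109.2 km east, -5.6 km north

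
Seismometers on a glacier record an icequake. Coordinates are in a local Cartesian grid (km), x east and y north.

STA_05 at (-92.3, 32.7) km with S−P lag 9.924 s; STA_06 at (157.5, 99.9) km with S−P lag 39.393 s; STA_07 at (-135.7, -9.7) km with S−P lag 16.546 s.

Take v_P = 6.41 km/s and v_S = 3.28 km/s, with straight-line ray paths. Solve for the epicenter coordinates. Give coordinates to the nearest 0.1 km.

Distance from S−P lag: d = Δt · v_P v_S / (v_P − v_S) = Δt · (6.41·3.28)/(6.41−3.28) ≈ 6.7172·Δt.
So d_STA_05 = 66.66, d_STA_06 = 264.61, d_STA_07 = 111.14 km.
Circle about each station: (x + 92.3)² + (y − 32.7)² = 66.66²; (x − 157.5)² + (y − 99.9)² = 264.61²; (x + 135.7)² + (y + 9.7)² = 111.14².
Subtracting pairs of circle equations eliminates x²+y² and gives linear equations (the radical axes):
499.6 x + 134.4 y = -40377.22
-86.8 x − 84.8 y = 1011.46
Solving the 2×2 system: x ≈ -107.1, y ≈ 97.7 km.

x ≈ -107.1 km, y ≈ 97.7 km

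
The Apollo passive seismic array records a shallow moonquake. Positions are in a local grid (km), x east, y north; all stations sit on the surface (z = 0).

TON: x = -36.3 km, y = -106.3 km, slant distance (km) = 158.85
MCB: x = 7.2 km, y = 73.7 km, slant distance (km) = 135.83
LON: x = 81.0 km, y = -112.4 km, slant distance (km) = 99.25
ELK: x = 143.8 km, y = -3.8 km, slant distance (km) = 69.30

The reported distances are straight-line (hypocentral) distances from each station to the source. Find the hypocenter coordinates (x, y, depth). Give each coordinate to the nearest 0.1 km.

x ≈ 92.4 km, y ≈ -23.3 km, depth ≈ 42.2 km

Each station gives a sphere (x−x_i)² + (y−y_i)² + z² = d_i² (stations at z=0).
Subtracting the TON sphere from MCB and LON: z² cancels, leaving linear equations in x and y:
87.0 x + 360.0 y = -350.32
234.6 x − 12.2 y = 21960.14
Solving: x ≈ 92.395, y ≈ -23.302 km (keep extra digits for the depth step; rounded: 92.4, -23.3).
Then from the TON sphere: z² = 158.85² − (x + 36.3)² − (y + 106.3)² with x = 92.395, y = -23.302, so z ≈ 42.217 ≈ 42.2 km.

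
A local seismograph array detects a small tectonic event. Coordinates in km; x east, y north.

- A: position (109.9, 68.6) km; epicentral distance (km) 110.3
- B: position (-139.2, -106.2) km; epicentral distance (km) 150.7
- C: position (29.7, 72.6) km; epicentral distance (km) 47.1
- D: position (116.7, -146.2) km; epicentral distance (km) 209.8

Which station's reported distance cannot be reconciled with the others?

B

Solve using three stations at a time. Using A, C, D (subtract circle equations pairwise → linear system) gives (x, y) ≈ (5.9, 31.9).
Distances from that point to each station vs reported:
  A: calculated 110.3 vs reported 110.3 → residual 0.0 km
  B: calculated 200.3 vs reported 150.7 → residual 49.6 km
  C: calculated 47.1 vs reported 47.1 → residual 0.0 km
  D: calculated 209.8 vs reported 209.8 → residual 0.0 km
A, C, D are mutually consistent (residuals ≈ 0); B is off by 49.6 km.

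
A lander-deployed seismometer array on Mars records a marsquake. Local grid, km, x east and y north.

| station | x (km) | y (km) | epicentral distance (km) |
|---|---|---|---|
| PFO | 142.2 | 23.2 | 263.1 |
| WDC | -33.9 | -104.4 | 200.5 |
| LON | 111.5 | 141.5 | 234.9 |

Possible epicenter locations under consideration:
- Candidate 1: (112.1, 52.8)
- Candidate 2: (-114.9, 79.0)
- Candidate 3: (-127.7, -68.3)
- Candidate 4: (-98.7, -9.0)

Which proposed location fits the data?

For each candidate, compare |candidate − station| to the reported distance:
Candidate 1: residuals PFO 220.9, WDC 14.0, LON 146.2 → max 220.9 km
Candidate 2: residuals PFO 0.0, WDC 0.0, LON 0.0 → max 0.0 km
Candidate 3: residuals PFO 21.9, WDC 100.0, LON 83.3 → max 100.0 km
Candidate 4: residuals PFO 20.1, WDC 85.2, LON 23.6 → max 85.2 km
Only Candidate 2 has all residuals ≈ 0.

Candidate 2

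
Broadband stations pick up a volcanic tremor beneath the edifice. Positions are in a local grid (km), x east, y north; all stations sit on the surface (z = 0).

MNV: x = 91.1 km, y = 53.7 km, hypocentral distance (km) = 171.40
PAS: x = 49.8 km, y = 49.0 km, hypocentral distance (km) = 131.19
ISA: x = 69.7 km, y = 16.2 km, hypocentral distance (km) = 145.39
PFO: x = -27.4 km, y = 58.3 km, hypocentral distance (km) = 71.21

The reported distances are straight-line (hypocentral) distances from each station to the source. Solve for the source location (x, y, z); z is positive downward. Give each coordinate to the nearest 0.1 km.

(-72.4, 12.3, 30.5)

Each station gives a sphere (x−x_i)² + (y−y_i)² + z² = d_i² (stations at z=0).
Subtracting the MNV sphere from PAS and ISA: z² cancels, leaving linear equations in x and y:
-82.6 x − 9.4 y = 5865.28
-42.8 x − 75.0 y = 2177.34
Solving: x ≈ -72.407, y ≈ 12.289 km (keep extra digits for the depth step; rounded: -72.4, 12.3).
Then from the MNV sphere: z² = 171.40² − (x − 91.1)² − (y − 53.7)² with x = -72.407, y = 12.289, so z ≈ 30.472 ≈ 30.5 km.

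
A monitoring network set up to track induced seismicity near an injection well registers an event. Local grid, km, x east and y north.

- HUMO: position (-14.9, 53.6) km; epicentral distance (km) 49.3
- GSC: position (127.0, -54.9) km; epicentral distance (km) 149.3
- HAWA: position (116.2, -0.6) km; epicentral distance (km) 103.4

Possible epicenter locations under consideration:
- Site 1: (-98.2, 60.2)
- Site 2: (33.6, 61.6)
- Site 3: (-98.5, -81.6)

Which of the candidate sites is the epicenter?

Site 2

For each candidate, compare |candidate − station| to the reported distance:
Site 1: residuals HUMO 34.3, GSC 103.6, HAWA 119.5 → max 119.5 km
Site 2: residuals HUMO 0.1, GSC 0.0, HAWA 0.0 → max 0.1 km
Site 3: residuals HUMO 109.7, GSC 77.8, HAWA 126.1 → max 126.1 km
Only Site 2 has all residuals ≈ 0.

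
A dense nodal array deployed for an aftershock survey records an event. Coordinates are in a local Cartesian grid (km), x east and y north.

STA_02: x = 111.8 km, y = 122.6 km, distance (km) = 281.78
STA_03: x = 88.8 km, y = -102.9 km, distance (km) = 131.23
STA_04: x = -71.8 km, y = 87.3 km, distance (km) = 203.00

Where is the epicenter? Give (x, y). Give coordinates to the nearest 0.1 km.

Circle about each station: (x − 111.8)² + (y − 122.6)² = 281.78²; (x − 88.8)² + (y + 102.9)² = 131.23²; (x + 71.8)² + (y − 87.3)² = 203.00².
Subtracting the STA_02 equation from the STA_03 and STA_04 equations removes the quadratic terms:
-46.0 x − 451.0 y = 53122.51
-367.2 x − 70.6 y = 23437.50
Solving the 2×2 system: x ≈ -42.0, y ≈ -113.5 km.
Check against STA_02 (with the unrounded x, y): √((x − 111.8)²+(y − 122.6)²) = 281.78 ≈ 281.78 km. ✓

(-42.0, -113.5)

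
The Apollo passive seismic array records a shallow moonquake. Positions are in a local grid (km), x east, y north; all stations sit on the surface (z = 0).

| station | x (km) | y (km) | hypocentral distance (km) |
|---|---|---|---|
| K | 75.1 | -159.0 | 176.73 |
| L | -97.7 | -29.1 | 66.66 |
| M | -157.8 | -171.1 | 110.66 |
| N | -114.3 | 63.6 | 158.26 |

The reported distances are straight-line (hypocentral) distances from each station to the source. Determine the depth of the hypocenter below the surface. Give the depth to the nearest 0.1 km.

Each station gives a sphere (x−x_i)² + (y−y_i)² + z² = d_i² (stations at z=0).
Subtracting the K sphere from L and M: z² cancels, leaving linear equations in x and y:
-345.6 x + 259.8 y = 6261.03
-465.8 x − 24.2 y = 42242.90
Solving: x ≈ -85.998, y ≈ -90.299 km (keep extra digits for the depth step; rounded: -86.0, -90.3).
Then from the K sphere: z² = 176.73² − (x − 75.1)² − (y + 159.0)² with x = -85.998, y = -90.299, so z ≈ 23.688 ≈ 23.7 km.

23.7 km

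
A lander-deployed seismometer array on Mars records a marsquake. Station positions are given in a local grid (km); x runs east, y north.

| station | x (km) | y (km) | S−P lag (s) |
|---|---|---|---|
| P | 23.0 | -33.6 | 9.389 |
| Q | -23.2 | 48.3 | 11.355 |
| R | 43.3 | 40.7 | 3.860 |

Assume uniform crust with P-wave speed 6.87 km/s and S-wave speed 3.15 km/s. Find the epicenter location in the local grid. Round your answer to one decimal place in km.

Distance from S−P lag: d = Δt · v_P v_S / (v_P − v_S) = Δt · (6.87·3.15)/(6.87−3.15) ≈ 5.8173·Δt.
So d_P = 54.62, d_Q = 66.06, d_R = 22.45 km.
Circle about each station: (x − 23.0)² + (y + 33.6)² = 54.62²; (x + 23.2)² + (y − 48.3)² = 66.06²; (x − 43.3)² + (y − 40.7)² = 22.45².
Subtracting the P equation from the Q and R equations removes the quadratic terms:
-92.4 x + 163.8 y = -167.41
40.6 x + 148.6 y = 4352.76
Solving the 2×2 system: x ≈ 36.2, y ≈ 19.4 km.
Check against P (with the unrounded x, y): √((x − 23.0)²+(y + 33.6)²) = 54.62 ≈ 54.62 km. ✓

(36.2, 19.4)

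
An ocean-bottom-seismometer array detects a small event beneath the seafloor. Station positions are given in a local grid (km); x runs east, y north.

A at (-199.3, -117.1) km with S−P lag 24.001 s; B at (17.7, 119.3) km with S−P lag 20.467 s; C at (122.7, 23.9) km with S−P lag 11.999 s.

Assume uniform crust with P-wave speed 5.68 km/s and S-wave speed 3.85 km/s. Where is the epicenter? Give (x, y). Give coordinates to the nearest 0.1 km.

87.5 km east, -115.1 km north

Distance from S−P lag: d = Δt · v_P v_S / (v_P − v_S) = Δt · (5.68·3.85)/(5.68−3.85) ≈ 11.9497·Δt.
So d_A = 286.81, d_B = 244.58, d_C = 143.38 km.
Circle about each station: (x + 199.3)² + (y + 117.1)² = 286.81²; (x − 17.7)² + (y − 119.3)² = 244.58²; (x − 122.7)² + (y − 23.9)² = 143.38².
Subtracting pairs of circle equations eliminates x²+y² and gives linear equations (the radical axes):
434.0 x + 472.8 y = -16446.52
644.0 x + 282.0 y = 23895.75
Solving the 2×2 system: x ≈ 87.5, y ≈ -115.1 km.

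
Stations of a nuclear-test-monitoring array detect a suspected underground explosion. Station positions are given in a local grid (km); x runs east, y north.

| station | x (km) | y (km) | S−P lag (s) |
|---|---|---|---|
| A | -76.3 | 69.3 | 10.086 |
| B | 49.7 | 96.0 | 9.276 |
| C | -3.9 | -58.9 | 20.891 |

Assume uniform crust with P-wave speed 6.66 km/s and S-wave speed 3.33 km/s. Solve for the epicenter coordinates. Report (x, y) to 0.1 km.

Distance from S−P lag: d = Δt · v_P v_S / (v_P − v_S) = Δt · (6.66·3.33)/(6.66−3.33) ≈ 6.6600·Δt.
So d_A = 67.17, d_B = 61.78, d_C = 139.13 km.
Circle about each station: (x + 76.3)² + (y − 69.3)² = 67.17²; (x − 49.7)² + (y − 96.0)² = 61.78²; (x + 3.9)² + (y + 58.9)² = 139.13².
Subtracting the A equation from the B and C equations removes the quadratic terms:
252.0 x + 53.4 y = 1756.95
144.8 x − 256.4 y = -21985.11
Solving the 2×2 system: x ≈ -10.0, y ≈ 80.1 km.

(-10.0, 80.1)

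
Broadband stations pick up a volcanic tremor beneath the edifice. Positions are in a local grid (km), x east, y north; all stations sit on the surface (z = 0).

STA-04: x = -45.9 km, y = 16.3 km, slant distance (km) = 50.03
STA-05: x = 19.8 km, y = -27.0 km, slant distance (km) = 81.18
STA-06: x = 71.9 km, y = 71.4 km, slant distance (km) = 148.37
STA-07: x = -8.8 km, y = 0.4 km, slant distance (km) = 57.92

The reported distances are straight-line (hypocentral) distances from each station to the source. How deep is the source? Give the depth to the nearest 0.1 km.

Each station gives a sphere (x−x_i)² + (y−y_i)² + z² = d_i² (stations at z=0).
Subtracting the STA-04 sphere from STA-05 and STA-06: z² cancels, leaving linear equations in x and y:
131.4 x − 86.6 y = -5338.65
235.6 x + 110.2 y = -11615.59
Solving: x ≈ -45.702, y ≈ -7.697 km (keep extra digits for the depth step; rounded: -45.7, -7.7).
Then from the STA-04 sphere: z² = 50.03² − (x + 45.9)² − (y − 16.3)² with x = -45.702, y = -7.697, so z ≈ 43.899 ≈ 43.9 km.
Check against STA-07 (with the unrounded solution): distance 57.92 ≈ 57.92 km. ✓

depth ≈ 43.9 km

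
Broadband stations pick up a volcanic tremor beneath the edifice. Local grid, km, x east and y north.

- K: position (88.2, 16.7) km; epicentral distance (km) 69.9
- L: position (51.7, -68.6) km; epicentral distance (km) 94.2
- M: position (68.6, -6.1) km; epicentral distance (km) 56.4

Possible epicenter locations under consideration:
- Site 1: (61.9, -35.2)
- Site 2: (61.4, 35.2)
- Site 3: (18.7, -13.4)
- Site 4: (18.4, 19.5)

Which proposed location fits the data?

Site 4

For each candidate, compare |candidate − station| to the reported distance:
Site 1: residuals K 11.7, L 59.3, M 26.5 → max 59.3 km
Site 2: residuals K 37.3, L 10.1, M 14.5 → max 37.3 km
Site 3: residuals K 5.8, L 29.9, M 6.0 → max 29.9 km
Site 4: residuals K 0.0, L 0.0, M 0.0 → max 0.0 km
Only Site 4 has all residuals ≈ 0.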